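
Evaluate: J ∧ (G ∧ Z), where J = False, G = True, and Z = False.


J = False, G = True, Z = False
Step 1: G ∧ Z = True AND False = False
Step 2: J ∧ False = False AND False = False
AND is true only when ALL operands are true.

False


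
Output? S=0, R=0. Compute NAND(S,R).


S AND R = 0
NOT(0) = 1

1


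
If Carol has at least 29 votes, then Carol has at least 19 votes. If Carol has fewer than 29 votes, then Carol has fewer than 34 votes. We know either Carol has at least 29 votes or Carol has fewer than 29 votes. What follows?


Constructive dilemma: (P → Q) ∧ (R → S), P ∨ R ⊢ Q ∨ S
Premise 1: Carol has at least 29 votes → Carol has at least 19 votes
Premise 2: Carol has fewer than 29 votes → Carol has fewer than 34 votes
Premise 3: Carol has at least 29 votes ∨ Carol has fewer than 29 votes
Case 1: Assuming Carol has at least 29 votes, then by Premise 1, Carol has at least 19 votes.
Case 2: Assuming Carol has fewer than 29 votes, then by Premise 2, Carol has fewer than 34 votes.
Since one of Carol has at least 29 votes or Carol has fewer than 29 votes must hold, we get Carol has at least 19 votes or Carol has fewer than 34 votes.

Carol has at least 19 votes or Carol has fewer than 34 votes.


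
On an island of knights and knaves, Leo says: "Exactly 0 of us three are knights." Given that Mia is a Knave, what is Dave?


Leo claims exactly 0 knights among Leo, Mia, Dave.
Given: Mia is a Knave.

Case 1: Leo is a Knight (tells truth)
  Then exactly 0 of the three are knights.
  Counting Leo, Mia: 1 knight(s) so far. Need -1 more → impossible.
Case 2: Leo is a Knave (lies)
  Then the count is NOT 0.
  If Dave = Knave, count = 0 = 0 → claim would be true, contradicts lie.
  If Dave = Knight, count = 1 ≠ 0 → lie confirmed ✓

Dave is a Knight.

Knight


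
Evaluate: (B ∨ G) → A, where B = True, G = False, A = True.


B = True, G = False, A = True
Step 1: B ∨ G = True OR False = True
Step 2: (True) → A: false only when antecedent=True and A=False.
Result: True

True


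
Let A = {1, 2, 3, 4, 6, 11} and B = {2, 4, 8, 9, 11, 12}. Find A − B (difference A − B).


A = {1, 2, 3, 4, 6, 11}
B = {2, 4, 8, 9, 11, 12}
Operation: difference A − B
In A but not B: 1, 3, 6

{1, 3, 6}


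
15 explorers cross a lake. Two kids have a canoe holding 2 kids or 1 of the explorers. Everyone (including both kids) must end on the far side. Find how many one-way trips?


Per crossing of one of the explorers: kids→, one←, one of the explorers→, one← = 4 trips
15 × 4 = 60, + 1 final kids→ = 61
Minimum trips = 61

61


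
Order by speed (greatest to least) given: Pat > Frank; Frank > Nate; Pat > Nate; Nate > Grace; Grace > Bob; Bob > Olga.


Constraints: Pat > Frank; Frank > Nate; Pat > Nate; Nate > Grace; Grace > Bob; Bob > Olga
Method: at each step, the next-highest is the one remaining person who never appears on the smaller side of a constraint between remaining people.
  Step 1: remaining {Pat, Frank, Grace, Olga, Nate, Bob}; on the smaller side: {Frank, Grace, Olga, Nate, Bob} → Pat is next (Pat > Frank; Pat > Nate).
  Step 2: remaining {Frank, Grace, Olga, Nate, Bob}; on the smaller side: {Grace, Olga, Nate, Bob} → Frank is next (Frank > Nate).
  Step 3: remaining {Grace, Olga, Nate, Bob}; on the smaller side: {Grace, Olga, Bob} → Nate is next (Nate > Grace).
  Step 4: remaining {Grace, Olga, Bob}; on the smaller side: {Olga, Bob} → Grace is next (Grace > Bob).
  Step 5: remaining {Olga, Bob}; on the smaller side: {Olga} → Bob is next (Bob > Olga).
  Step 6: only Olga remains → lowest.
Final ranking (highest to lowest):

Pat > Frank > Nate > Grace > Bob > Olga


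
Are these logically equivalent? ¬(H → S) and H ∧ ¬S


Expression 1: ¬(H → S)
Expression 2: H ∧ ¬S
Truth table (H S | Expr1 Expr2):
  T T |   F     F
  T F |   T     T
  F T |   F     F
  F F |   F     F
All 4 rows agree, so the expressions are logically equivalent.

Yes


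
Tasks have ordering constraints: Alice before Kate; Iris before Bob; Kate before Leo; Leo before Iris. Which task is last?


Constraints: Alice before Kate; Iris before Bob; Kate before Leo; Leo before Iris
The last task can have nothing scheduled after it, so it must never appear on the left of a 'before'.
Tasks appearing before some other task: Alice, Iris, Kate, Leo.
The only task not in that list is Bob → it is last.

Bob


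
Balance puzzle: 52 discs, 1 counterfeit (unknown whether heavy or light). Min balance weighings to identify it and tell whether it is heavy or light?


Let n = 52. 104 possibilities (n discs × lighter/heavier); each weighing has 3 outcomes.
Bound for k weighings: say the first weighing puts j discs on each pan. If it tips, the 2j weighed discs remain suspects (each with a known direction) and k-1 weighings give 3^(k-1) outcomes; 3^(k-1) is odd, so 2j ≤ 3^(k-1) - 1. If it balances, the n - 2j unweighed discs remain with direction unknown: 2(n - 2j) ≤ 3^(k-1) - 1 by the same parity argument. Adding, n ≤ (3^(k-1) - 1) + (3^(k-1) - 1)/2 = (3^k - 3)/2, and the classical three-group strategy achieves this (3 discs in 2 weighings, 12 in 3, 39 in 4, 120 in 5).
So we need the smallest k with (3^k - 3)/2 ≥ 52.
k = 4: (3^4 - 3)/2 = 39 < 52 ✗
k = 5: (3^5 - 3)/2 = 120 ≥ 52 ✓

5


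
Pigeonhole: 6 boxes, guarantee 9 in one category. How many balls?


Pigeonhole: to guarantee k in one of n categories, need (k-1)×n + 1.
k = 9, n = 6
Minimum = (9-1) × 6 + 1 = 8 × 6 + 1

49


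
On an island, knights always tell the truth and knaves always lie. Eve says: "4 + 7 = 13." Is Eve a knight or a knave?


Statement: "4 + 7 = 13."
Actual: 4 + 7 = 11
Claimed: 13
Statement is FALSE → Eve lies → Knave

Knave


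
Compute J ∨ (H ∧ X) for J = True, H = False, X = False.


J = True, H = False, X = False
Step 1: H ∧ X = False AND False = False
Step 2: J ∨ False = True OR False = True
AND evaluated first (higher precedence); then OR applied.

True


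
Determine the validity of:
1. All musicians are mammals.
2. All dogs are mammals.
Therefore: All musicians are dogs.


Premise 1: All musicians are mammals.
Premise 2: All dogs are mammals.
Conclusion: All musicians are dogs.
Fallacy: undistributed middle. mammals is predicate in both.
Counterexample: musicians and dogs could be disjoint subsets of mammals.

Invalid


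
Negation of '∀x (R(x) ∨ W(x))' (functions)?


Original: ∀x (R(x) ∨ W(x))
Rule: ¬∀→∃, ¬∃→∀, negate predicate.
Negation: ∃x (¬R(x) ∧ ¬W(x))

∃x (¬R(x) ∧ ¬W(x))


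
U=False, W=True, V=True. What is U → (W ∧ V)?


U = False, W = True, V = True
Expression: U → (W ∧ V)
Step 1: W ∧ V = True AND True = True
Step 2: U → (True) = False → True = True

True


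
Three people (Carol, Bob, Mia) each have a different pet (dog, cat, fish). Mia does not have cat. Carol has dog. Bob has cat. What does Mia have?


From clues:
  Carol → dog
  Bob → cat
By elimination, Mia gets the remaining.

fish


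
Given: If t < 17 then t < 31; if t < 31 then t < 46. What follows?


Hypothetical syllogism: P → Q, Q → R ⊢ P → R
Premise 1: t < 17 → t < 31
Premise 2: t < 31 → t < 46
Chain the implications: the middle term (t < 31) links the two.
Conclusion: If t < 17, then t < 46.

If t < 17, then t < 46.


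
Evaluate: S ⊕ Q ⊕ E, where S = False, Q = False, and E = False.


S = False, Q = False, E = False
Step 1: S ⊕ Q = False XOR False = False
Step 2: False ⊕ E = False XOR False = False
XOR is true when an odd number of operands are true.

False


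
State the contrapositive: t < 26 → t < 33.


Original: If t < 26, then t < 33
Contrapositive: If ¬Q, then ¬P
Negate Q: not (t < 33)
Negate P: not (t < 26)

If not (t < 33), then not (t < 26).


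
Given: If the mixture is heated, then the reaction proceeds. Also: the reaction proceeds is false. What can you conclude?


Modus tollens: P → Q, ¬Q ⊢ ¬P
P: the mixture is heated
Q: the reaction proceeds
We have P → Q and Q is false.
By modus tollens, P must be false.

It is not the case that the mixture is heated


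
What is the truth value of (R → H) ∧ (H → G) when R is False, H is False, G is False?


R = False, H = False, G = False
Step 1: R → H is false only when R=True and H=False. Result: True
Step 2: H → G is false only when H=True and G=False. Result: True
Step 3: True ∧ True = True

True


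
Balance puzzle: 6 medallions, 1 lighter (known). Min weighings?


Each weighing has 3 outcomes (left heavy / balance / right heavy), so k weighings distinguish at most 3^k cases; splitting into three near-equal groups achieves this.
Need 3^k ≥ 6: 3^1 = 3 < 6 ≤ 3^2 = 9
k = ⌈log₃(6)⌉ = 2

2


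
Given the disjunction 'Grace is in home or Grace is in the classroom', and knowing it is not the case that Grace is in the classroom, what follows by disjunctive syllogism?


Disjunctive syllogism: P ∨ Q, ¬P ⊢ Q
Disjunction: Grace is in home ∨ Grace is in the classroom
We know it is not the case that Grace is in the classroom.
By disjunctive syllogism, the other disjunct must be true.

Grace is in home


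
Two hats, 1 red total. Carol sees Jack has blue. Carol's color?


Total red = 1, Jack = blue
Red accounted for: 0
Remaining for Carol: 1
Carol's hat is red.

red


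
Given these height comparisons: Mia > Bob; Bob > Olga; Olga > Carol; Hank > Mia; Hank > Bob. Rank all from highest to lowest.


Constraints: Mia > Bob; Bob > Olga; Olga > Carol; Hank > Mia; Hank > Bob
Method: at each step, the next-highest is the one remaining person who never appears on the smaller side of a constraint between remaining people.
  Step 1: remaining {Olga, Mia, Hank, Bob, Carol}; on the smaller side: {Olga, Mia, Bob, Carol} → Hank is next (Hank > Mia; Hank > Bob).
  Step 2: remaining {Olga, Mia, Bob, Carol}; on the smaller side: {Olga, Bob, Carol} → Mia is next (Mia > Bob).
  Step 3: remaining {Olga, Bob, Carol}; on the smaller side: {Olga, Carol} → Bob is next (Bob > Olga).
  Step 4: remaining {Olga, Carol}; on the smaller side: {Carol} → Olga is next (Olga > Carol).
  Step 5: only Carol remains → lowest.
Final ranking (highest to lowest):

Hank > Mia > Bob > Olga > Carol


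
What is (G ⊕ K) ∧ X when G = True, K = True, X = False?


G = True, K = True, X = False
Step 1: G ⊕ K = True XOR True = False
Step 2: False ∧ X = False AND False = False
XOR true when exactly one of G,K is true; then AND with X.

False


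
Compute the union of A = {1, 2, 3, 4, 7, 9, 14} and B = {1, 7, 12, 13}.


A = {1, 2, 3, 4, 7, 9, 14}
B = {1, 7, 12, 13}
Operation: union
All elements combined: 1, 2, 3, 4, 7, 9, 12, 13, 14

{1, 2, 3, 4, 7, 9, 12, 13, 14}


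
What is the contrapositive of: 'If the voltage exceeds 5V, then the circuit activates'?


Original: If the voltage exceeds 5V, then the circuit activates
Contrapositive: If ¬Q, then ¬P
Negate Q: not (the circuit activates)
Negate P: not (the voltage exceeds 5V)

If not (the circuit activates), then not (the voltage exceeds 5V).


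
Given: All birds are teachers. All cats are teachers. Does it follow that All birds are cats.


Premise 1: All birds are teachers.
Premise 2: All cats are teachers.
Conclusion: All birds are cats.
Fallacy: undistributed middle. teachers is predicate in both.
Counterexample: birds and cats could be disjoint subsets of teachers.

Invalid


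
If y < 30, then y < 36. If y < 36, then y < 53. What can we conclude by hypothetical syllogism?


Hypothetical syllogism: P → Q, Q → R ⊢ P → R
Premise 1: y < 30 → y < 36
Premise 2: y < 36 → y < 53
Chain the implications: the middle term (y < 36) links the two.
Conclusion: If y < 30, then y < 53.

If y < 30, then y < 53.


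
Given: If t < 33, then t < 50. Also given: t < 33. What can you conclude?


Modus ponens: P → Q, P ⊢ Q
P: t < 33
Q: t < 50
We have P → Q and P is true.
By modus ponens, Q must be true.

t < 50


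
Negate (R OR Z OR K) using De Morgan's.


De Morgan's law: ¬(P ∨ Q ∨ R) ≡ ¬P ∧ ¬Q ∧ ¬R
¬(R ∨ Z ∨ K) = ¬R ∧ ¬Z ∧ ¬K

¬R ∧ ¬Z ∧ ¬K


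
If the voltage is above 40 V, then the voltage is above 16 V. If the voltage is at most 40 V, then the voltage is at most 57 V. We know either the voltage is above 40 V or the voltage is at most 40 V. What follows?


Constructive dilemma: (P → Q) ∧ (R → S), P ∨ R ⊢ Q ∨ S
Premise 1: the voltage is above 40 V → the voltage is above 16 V
Premise 2: the voltage is at most 40 V → the voltage is at most 57 V
Premise 3: the voltage is above 40 V ∨ the voltage is at most 40 V
Case 1: Assuming the voltage is above 40 V, then by Premise 1, the voltage is above 16 V.
Case 2: Assuming the voltage is at most 40 V, then by Premise 2, the voltage is at most 57 V.
Since one of the voltage is above 40 V or the voltage is at most 40 V must hold, we get the voltage is above 16 V or the voltage is at most 57 V.

The voltage is above 16 V or the voltage is at most 57 V.


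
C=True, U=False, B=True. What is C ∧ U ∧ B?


C = True, U = False, B = True
Expression: C ∧ U ∧ B
Step 1: C ∧ U = True AND False = False
Step 2: (False) ∧ B = False AND True = False

False


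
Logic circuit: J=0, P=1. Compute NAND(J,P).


J AND P = 0
NOT(0) = 1

1


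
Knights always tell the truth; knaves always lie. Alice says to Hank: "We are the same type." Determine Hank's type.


Alice says: "We are the same type."
Case 1: Alice is a Knight (truth-teller)
  Statement is true → they ARE the same → Hank is also a Knight
Case 2: Alice is a Knave (liar)
  Statement is false → they are NOT the same → Hank is a Knight
In both cases, Hank is a Knight.

Knight


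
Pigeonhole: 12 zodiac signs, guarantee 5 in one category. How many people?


Pigeonhole: to guarantee k in one of n categories, need (k-1)×n + 1.
k = 5, n = 12
Minimum = (5-1) × 12 + 1 = 4 × 12 + 1

49


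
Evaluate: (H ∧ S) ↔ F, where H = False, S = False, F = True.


H = False, S = False, F = True
Step 1: H ∧ S = False AND False = False
Step 2: (False) ↔ F: true when both sides have same truth value.
Result: False ↔ True = False

False


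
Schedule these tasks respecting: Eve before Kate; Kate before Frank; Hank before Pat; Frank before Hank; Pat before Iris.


Constraints: Eve before Kate; Kate before Frank; Hank before Pat; Frank before Hank; Pat before Iris
Method: repeatedly schedule the remaining task that has no remaining task required before it.
  Step 1: remaining {Kate, Iris, Eve, Pat, Frank, Hank}; every task except Eve still has a predecessor pending → schedule Eve.
  Step 2: remaining {Kate, Iris, Pat, Frank, Hank}; every task except Kate still has a predecessor pending → schedule Kate.
  Step 3: remaining {Iris, Pat, Frank, Hank}; every task except Frank still has a predecessor pending → schedule Frank.
  Step 4: remaining {Iris, Pat, Hank}; every task except Hank still has a predecessor pending → schedule Hank.
  Step 5: remaining {Iris, Pat}; every task except Pat still has a predecessor pending → schedule Pat.
  Step 6: only Iris remains → schedule Iris.
Resulting order:

Eve → Kate → Frank → Hank → Pat → Iris


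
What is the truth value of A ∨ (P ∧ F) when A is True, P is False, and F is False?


A = True, P = False, F = False
Step 1: P ∧ F = False AND False = False
Step 2: A ∨ False = True OR False = True
AND evaluated first (higher precedence); then OR applied.

True


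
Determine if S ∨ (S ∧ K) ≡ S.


Expression 1: S ∨ (S ∧ K)
Expression 2: S
Truth table (S K | Expr1 Expr2):
  T T |   T     T
  T F |   T     T
  F T |   F     F
  F F |   F     F
All 4 rows agree, so the expressions are logically equivalent.

Yes


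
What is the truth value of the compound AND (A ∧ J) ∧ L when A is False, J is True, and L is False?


A = False, J = True, L = False
Step 1: A ∧ J = False AND True = False
Step 2: False ∧ L = False AND False = False
AND is true only when ALL operands are true.

False


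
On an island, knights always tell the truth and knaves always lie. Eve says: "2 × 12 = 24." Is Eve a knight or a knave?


Statement: "2 × 12 = 24."
Actual: 2 × 12 = 24
Claimed: 24
Statement is TRUE → Eve tells the truth → Knight

Knight


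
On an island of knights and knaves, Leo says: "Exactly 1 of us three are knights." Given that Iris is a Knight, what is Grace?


Leo claims exactly 1 knights among Leo, Iris, Grace.
Given: Iris is a Knight.

Case 1: Leo is a Knight (tells truth)
  Then exactly 1 of the three are knights.
  Counting Leo, Iris: 2 knight(s) so far. Need -1 more → impossible.
Case 2: Leo is a Knave (lies)
  Then the count is NOT 1.
  If Grace = Knave, count = 1 = 1 → claim would be true, contradicts lie.
  If Grace = Knight, count = 2 ≠ 1 → lie confirmed ✓

Grace is a Knight.

Knight


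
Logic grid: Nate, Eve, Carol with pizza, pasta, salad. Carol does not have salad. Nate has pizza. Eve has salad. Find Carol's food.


From clues:
  Eve → salad
  Nate → pizza
By elimination, Carol gets the remaining.

pasta


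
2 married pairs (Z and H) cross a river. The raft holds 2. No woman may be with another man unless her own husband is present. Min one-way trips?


Label couples Z and H.
1. WZ+WH → (far: WZ,WH; near: HZ,HH)
2. WZ ←   (far: WH; near: HZ,HH,WZ)
3. HZ+HH → (far: HZ,HH,WH; near: WZ)
4. HZ ←   (far: HH,WH; near: HZ,WZ)  — HZ returns, since WZ is alone on near bank
5. HZ+WZ → (far: all four; near: empty)
Every state respects the constraint.
Minimum trips = 5

5


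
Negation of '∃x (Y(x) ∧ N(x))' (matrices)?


Original: ∃x (Y(x) ∧ N(x))
Rule: ¬∀→∃, ¬∃→∀, negate predicate.
Negation: ∀x (¬Y(x) ∨ ¬N(x))

∀x (¬Y(x) ∨ ¬N(x))


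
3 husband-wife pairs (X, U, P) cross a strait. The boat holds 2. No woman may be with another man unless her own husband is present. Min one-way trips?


Label couples X, U, P (H = husband, W = wife).
Counting alone: 6 people, the boat carries 2 and someone must bring it back, so each round trip nets at most +1 on the far side until the last crossing → at least 9 trips. The jealousy constraint makes 9 impossible; the shortest valid schedule has 11:
1. WX+WU →  (far: WX,WU; near: HX,HU,HP,WP)
2. WX ←       (far: WU; near: HX,HU,HP,WX,WP)
3. WX+WP →  (far: WX,WU,WP; near: HX,HU,HP)
4. WX ←       (far: WU,WP; near: HX,HU,HP,WX)
5. HU+HP →  (far: HU,WU,HP,WP; near: HX,WX)
6. HU+WU ←  (far: HP,WP; near: HX,WX,HU,WU)
7. HX+HU →  (far: HX,HU,HP,WP; near: WX,WU)
8. WP ←       (far: HX,HU,HP; near: WX,WU,WP)
9. WX+WU →  (far: HX,WX,HU,WU,HP; near: WP)
10. HP ←      (far: HX,WX,HU,WU; near: HP,WP)
11. HP+WP → (far: all six; near: empty)
In every state each wife is either with her husband or with no other man.
Minimum trips = 11

11


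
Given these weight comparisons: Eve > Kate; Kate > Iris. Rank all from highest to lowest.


Constraints: Eve > Kate; Kate > Iris
Method: at each step, the next-highest is the one remaining person who never appears on the smaller side of a constraint between remaining people.
  Step 1: remaining {Kate, Eve, Iris}; on the smaller side: {Kate, Iris} → Eve is next (Eve > Kate).
  Step 2: remaining {Kate, Iris}; on the smaller side: {Iris} → Kate is next (Kate > Iris).
  Step 3: only Iris remains → lowest.
Final ranking (highest to lowest):

Eve > Kate > Iris


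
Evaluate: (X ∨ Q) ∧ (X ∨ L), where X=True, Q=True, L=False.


X = True, Q = True, L = False
Expression: (X ∨ Q) ∧ (X ∨ L)
Step 1: X ∨ Q = True OR True = True
Step 2: X ∨ L = True OR False = True
Step 3: (True) ∧ (True) = True AND True = True

True


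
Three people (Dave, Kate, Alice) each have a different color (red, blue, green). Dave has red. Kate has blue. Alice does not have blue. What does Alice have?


From clues:
  Kate → blue
  Dave → red
By elimination, Alice gets the remaining.

green


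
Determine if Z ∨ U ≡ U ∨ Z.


Expression 1: Z ∨ U
Expression 2: U ∨ Z
Truth table (Z U | Expr1 Expr2):
  T T |   T     T
  T F |   T     T
  F T |   T     T
  F F |   F     F
All 4 rows agree, so the expressions are logically equivalent.

Yes


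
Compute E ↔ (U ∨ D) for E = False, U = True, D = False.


E = False, U = True, D = False
Step 1: U ∨ D = True OR False = True
Step 2: E ↔ (True): true when both sides have same truth value.
Result: False ↔ True = False

False


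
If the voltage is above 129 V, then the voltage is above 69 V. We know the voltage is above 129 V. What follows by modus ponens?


Modus ponens: P → Q, P ⊢ Q
P: the voltage is above 129 V
Q: the voltage is above 69 V
We have P → Q and P is true.
By modus ponens, Q must be true.

The voltage is above 69 V


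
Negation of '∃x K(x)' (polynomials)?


Original: ∃x K(x)
Rule: ¬∀→∃, ¬∃→∀, negate predicate.
Negation: ∀x ¬K(x)

∀x ¬K(x)


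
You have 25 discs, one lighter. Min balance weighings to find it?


Each weighing has 3 outcomes (left heavy / balance / right heavy), so k weighings distinguish at most 3^k cases; splitting into three near-equal groups achieves this.
Need 3^k ≥ 25: 3^2 = 9 < 25 ≤ 3^3 = 27
k = ⌈log₃(25)⌉ = 3

3


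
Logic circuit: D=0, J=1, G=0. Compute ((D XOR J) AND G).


D XOR J = 0^1 = 1
1 AND 0 = 0

0


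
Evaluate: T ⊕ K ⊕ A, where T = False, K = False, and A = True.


T = False, K = False, A = True
Step 1: T ⊕ K = False XOR False = False
Step 2: False ⊕ A = False XOR True = True
XOR is true when an odd number of operands are true.

True


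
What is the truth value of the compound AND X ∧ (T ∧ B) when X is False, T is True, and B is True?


X = False, T = True, B = True
Step 1: T ∧ B = True AND True = True
Step 2: X ∧ True = False AND True = False
AND is true only when ALL operands are true.

False


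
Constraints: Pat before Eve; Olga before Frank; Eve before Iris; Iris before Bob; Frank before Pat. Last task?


Constraints: Pat before Eve; Olga before Frank; Eve before Iris; Iris before Bob; Frank before Pat
The last task can have nothing scheduled after it, so it must never appear on the left of a 'before'.
Tasks appearing before some other task: Pat, Olga, Eve, Iris, Frank.
The only task not in that list is Bob → it is last.

Bob


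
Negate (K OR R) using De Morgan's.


De Morgan's law: ¬(P ∨ Q) ≡ ¬P ∧ ¬Q
¬(K ∨ R) = ¬K ∧ ¬R

¬K ∧ ¬R


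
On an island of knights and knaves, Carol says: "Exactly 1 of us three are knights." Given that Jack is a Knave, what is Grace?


Carol claims exactly 1 knights among Carol, Jack, Grace.
Given: Jack is a Knave.

Case 1: Carol is a Knight (tells truth)
  Then exactly 1 of the three are knights.
  Counting Carol, Jack: 1 knight(s) so far. Need 0 more → Grace = Knave.
Case 2: Carol is a Knave (lies)
  Then the count is NOT 1.
  If Grace = Knight, count = 1 = 1 → claim would be true, contradicts lie.
  If Grace = Knave, count = 0 ≠ 1 → lie confirmed ✓

Grace is a Knave.

Knave


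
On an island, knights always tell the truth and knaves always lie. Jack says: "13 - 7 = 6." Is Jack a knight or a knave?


Statement: "13 - 7 = 6."
Actual: 13 - 7 = 6
Claimed: 6
Statement is TRUE → Jack tells the truth → Knight

Knight


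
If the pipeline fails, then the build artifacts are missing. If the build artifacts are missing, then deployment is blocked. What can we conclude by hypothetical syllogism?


Hypothetical syllogism: P → Q, Q → R ⊢ P → R
Premise 1: the pipeline fails → the build artifacts are missing
Premise 2: the build artifacts are missing → deployment is blocked
Chain the implications: the middle term (the build artifacts are missing) links the two.
Conclusion: If the pipeline fails, then deployment is blocked.

If the pipeline fails, then deployment is blocked.


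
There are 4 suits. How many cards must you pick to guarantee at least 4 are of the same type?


Pigeonhole: to guarantee k in one of n categories, need (k-1)×n + 1.
k = 4, n = 4
Minimum = (4-1) × 4 + 1 = 3 × 4 + 1

13


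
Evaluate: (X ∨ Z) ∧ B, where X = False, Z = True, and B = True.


X = False, Z = True, B = True
Step 1: X ∨ Z = False OR True = True
Step 2: True ∧ B = True AND True = True
OR is true when at least one operand is true; AND requires both.

True


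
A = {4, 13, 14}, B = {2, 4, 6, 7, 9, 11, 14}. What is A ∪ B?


A = {4, 13, 14}
B = {2, 4, 6, 7, 9, 11, 14}
Operation: union
All elements combined: 2, 4, 6, 7, 9, 11, 13, 14

{2, 4, 6, 7, 9, 11, 13, 14}


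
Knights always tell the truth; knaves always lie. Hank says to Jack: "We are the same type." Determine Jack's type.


Hank says: "We are the same type."
Case 1: Hank is a Knight (truth-teller)
  Statement is true → they ARE the same → Jack is also a Knight
Case 2: Hank is a Knave (liar)
  Statement is false → they are NOT the same → Jack is a Knight
In both cases, Jack is a Knight.

Knight


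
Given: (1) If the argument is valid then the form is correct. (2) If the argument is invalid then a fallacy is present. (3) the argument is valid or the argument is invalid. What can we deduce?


Constructive dilemma: (P → Q) ∧ (R → S), P ∨ R ⊢ Q ∨ S
Premise 1: the argument is valid → the form is correct
Premise 2: the argument is invalid → a fallacy is present
Premise 3: the argument is valid ∨ the argument is invalid
Case 1: Assuming the argument is valid, then by Premise 1, the form is correct.
Case 2: Assuming the argument is invalid, then by Premise 2, a fallacy is present.
Since one of the argument is valid or the argument is invalid must hold, we get the form is correct or a fallacy is present.

The form is correct or a fallacy is present.


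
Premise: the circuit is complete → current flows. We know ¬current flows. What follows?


Modus tollens: P → Q, ¬Q ⊢ ¬P
P: the circuit is complete
Q: current flows
We have P → Q and Q is false.
By modus tollens, P must be false.

It is not the case that the circuit is complete


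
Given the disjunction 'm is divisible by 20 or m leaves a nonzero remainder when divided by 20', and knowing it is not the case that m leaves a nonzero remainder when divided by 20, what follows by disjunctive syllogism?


Disjunctive syllogism: P ∨ Q, ¬P ⊢ Q
Disjunction: m is divisible by 20 ∨ m leaves a nonzero remainder when divided by 20
We know it is not the case that m leaves a nonzero remainder when divided by 20.
By disjunctive syllogism, the other disjunct must be true.

m is divisible by 20


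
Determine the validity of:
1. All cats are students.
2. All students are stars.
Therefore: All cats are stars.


Premise 1: All cats are students.
Premise 2: All students are stars.
Conclusion: All cats are stars.
Barbara syllogism (AAA-1): All A are B, All B are C → All A are C.
Middle term (students) distributed in premise 2.

Valid


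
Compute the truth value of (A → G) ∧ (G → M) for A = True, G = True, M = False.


A = True, G = True, M = False
Step 1: A → G is false only when A=True and G=False. Result: True
Step 2: G → M is false only when G=True and M=False. Result: False
Step 3: True ∧ False = False

False


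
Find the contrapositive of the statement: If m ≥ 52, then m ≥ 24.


Original: If m ≥ 52, then m ≥ 24
Contrapositive: If ¬Q, then ¬P
Negate Q: not (m ≥ 24)
Negate P: not (m ≥ 52)

If not (m ≥ 24), then not (m ≥ 52).


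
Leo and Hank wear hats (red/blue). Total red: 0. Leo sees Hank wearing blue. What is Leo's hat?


Total red = 0, Hank = blue
Red accounted for: 0
Remaining for Leo: 0
Leo's hat is blue.

blue


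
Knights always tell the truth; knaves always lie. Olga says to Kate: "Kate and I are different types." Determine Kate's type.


Olga says: "Kate and I are different types."
Case 1: Olga is a Knight (truth-teller)
  Statement is true → they ARE different → Kate is a Knave
Case 2: Olga is a Knave (liar)
  Statement is false → they are NOT different → Kate is a Knave
In both cases, Kate is a Knave.

Knave


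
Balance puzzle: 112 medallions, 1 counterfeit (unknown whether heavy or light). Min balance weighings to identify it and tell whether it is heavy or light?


Let n = 112. 224 possibilities (n medallions × lighter/heavier); each weighing has 3 outcomes.
Bound for k weighings: say the first weighing puts j medallions on each pan. If it tips, the 2j weighed medallions remain suspects (each with a known direction) and k-1 weighings give 3^(k-1) outcomes; 3^(k-1) is odd, so 2j ≤ 3^(k-1) - 1. If it balances, the n - 2j unweighed medallions remain with direction unknown: 2(n - 2j) ≤ 3^(k-1) - 1 by the same parity argument. Adding, n ≤ (3^(k-1) - 1) + (3^(k-1) - 1)/2 = (3^k - 3)/2, and the classical three-group strategy achieves this (3 medallions in 2 weighings, 12 in 3, 39 in 4, 120 in 5).
So we need the smallest k with (3^k - 3)/2 ≥ 112.
k = 4: (3^4 - 3)/2 = 39 < 112 ✗
k = 5: (3^5 - 3)/2 = 120 ≥ 112 ✓

5


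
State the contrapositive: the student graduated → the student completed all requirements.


Original: If the student graduated, then the student completed all requirements
Contrapositive: If ¬Q, then ¬P
Negate Q: not (the student completed all requirements)
Negate P: not (the student graduated)

If not (the student completed all requirements), then not (the student graduated).


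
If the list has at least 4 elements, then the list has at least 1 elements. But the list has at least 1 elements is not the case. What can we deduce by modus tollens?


Modus tollens: P → Q, ¬Q ⊢ ¬P
P: the list has at least 4 elements
Q: the list has at least 1 elements
We have P → Q and Q is false.
By modus tollens, P must be false.

It is not the case that the list has at least 4 elements


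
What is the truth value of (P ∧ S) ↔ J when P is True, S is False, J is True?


P = True, S = False, J = True
Step 1: P ∧ S = True AND False = False
Step 2: (False) ↔ J: true when both sides have same truth value.
Result: False ↔ True = False

False


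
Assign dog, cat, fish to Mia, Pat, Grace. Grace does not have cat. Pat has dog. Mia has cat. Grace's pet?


From clues:
  Pat → dog
  Mia → cat
By elimination, Grace gets the remaining.

fish


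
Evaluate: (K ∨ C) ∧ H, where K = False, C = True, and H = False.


K = False, C = True, H = False
Step 1: K ∨ C = False OR True = True
Step 2: True ∧ H = True AND False = False
OR is true when at least one operand is true; AND requires both.

False


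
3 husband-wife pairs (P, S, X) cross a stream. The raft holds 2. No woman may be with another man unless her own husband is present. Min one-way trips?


Label couples P, S, X (H = husband, W = wife).
Counting alone: 6 people, the raft carries 2 and someone must bring it back, so each round trip nets at most +1 on the far side until the last crossing → at least 9 trips. The jealousy constraint makes 9 impossible; the shortest valid schedule has 11:
1. WP+WS →  (far: WP,WS; near: HP,HS,HX,WX)
2. WP ←       (far: WS; near: HP,HS,HX,WP,WX)
3. WP+WX →  (far: WP,WS,WX; near: HP,HS,HX)
4. WP ←       (far: WS,WX; near: HP,HS,HX,WP)
5. HS+HX →  (far: HS,WS,HX,WX; near: HP,WP)
6. HS+WS ←  (far: HX,WX; near: HP,WP,HS,WS)
7. HP+HS →  (far: HP,HS,HX,WX; near: WP,WS)
8. WX ←       (far: HP,HS,HX; near: WP,WS,WX)
9. WP+WS →  (far: HP,WP,HS,WS,HX; near: WX)
10. HX ←      (far: HP,WP,HS,WS; near: HX,WX)
11. HX+WX → (far: all six; near: empty)
In every state each wife is either with her husband or with no other man.
Minimum trips = 11

11


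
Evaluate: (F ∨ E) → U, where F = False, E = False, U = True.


F = False, E = False, U = True
Step 1: F ∨ E = False OR False = False
Step 2: (False) → U: false only when antecedent=True and U=False.
Result: True

True


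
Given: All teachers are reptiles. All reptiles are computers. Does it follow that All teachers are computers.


Premise 1: All teachers are reptiles.
Premise 2: All reptiles are computers.
Conclusion: All teachers are computers.
Barbara syllogism (AAA-1): All A are B, All B are C → All A are C.
Middle term (reptiles) distributed in premise 2.

Valid


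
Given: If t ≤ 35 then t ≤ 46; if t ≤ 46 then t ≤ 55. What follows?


Hypothetical syllogism: P → Q, Q → R ⊢ P → R
Premise 1: t ≤ 35 → t ≤ 46
Premise 2: t ≤ 46 → t ≤ 55
Chain the implications: the middle term (t ≤ 46) links the two.
Conclusion: If t ≤ 35, then t ≤ 55.

If t ≤ 35, then t ≤ 55.


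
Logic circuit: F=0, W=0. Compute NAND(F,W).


F AND W = 0
NOT(0) = 1

1


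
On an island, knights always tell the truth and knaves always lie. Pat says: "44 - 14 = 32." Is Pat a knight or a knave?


Statement: "44 - 14 = 32."
Actual: 44 - 14 = 30
Claimed: 32
Statement is FALSE → Pat lies → Knave

Knave


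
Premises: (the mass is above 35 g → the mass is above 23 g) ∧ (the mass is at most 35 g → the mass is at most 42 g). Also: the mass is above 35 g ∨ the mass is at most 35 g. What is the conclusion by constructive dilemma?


Constructive dilemma: (P → Q) ∧ (R → S), P ∨ R ⊢ Q ∨ S
Premise 1: the mass is above 35 g → the mass is above 23 g
Premise 2: the mass is at most 35 g → the mass is at most 42 g
Premise 3: the mass is above 35 g ∨ the mass is at most 35 g
Case 1: Assuming the mass is above 35 g, then by Premise 1, the mass is above 23 g.
Case 2: Assuming the mass is at most 35 g, then by Premise 2, the mass is at most 42 g.
Since one of the mass is above 35 g or the mass is at most 35 g must hold, we get the mass is above 23 g or the mass is at most 42 g.

The mass is above 23 g or the mass is at most 42 g.


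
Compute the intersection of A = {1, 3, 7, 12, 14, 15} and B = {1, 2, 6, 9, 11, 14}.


A = {1, 3, 7, 12, 14, 15}
B = {1, 2, 6, 9, 11, 14}
Operation: intersection
Elements in both: 1, 14

{1, 14}


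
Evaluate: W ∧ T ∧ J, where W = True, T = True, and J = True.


W = True, T = True, J = True
Step 1: W ∧ T = True AND True = True
Step 2: (True) ∧ J = (True) AND True = True
AND is true only when ALL operands are true.

True


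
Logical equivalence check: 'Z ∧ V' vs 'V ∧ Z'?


Expression 1: Z ∧ V
Expression 2: V ∧ Z
Truth table (Z V | Expr1 Expr2):
  T T |   T     T
  T F |   F     F
  F T |   F     F
  F F |   F     F
All 4 rows agree, so the expressions are logically equivalent.

Yes


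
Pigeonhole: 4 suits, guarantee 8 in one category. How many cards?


Pigeonhole: to guarantee k in one of n categories, need (k-1)×n + 1.
k = 8, n = 4
Minimum = (8-1) × 4 + 1 = 7 × 4 + 1

29


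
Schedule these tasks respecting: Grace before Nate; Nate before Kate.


Constraints: Grace before Nate; Nate before Kate
Method: repeatedly schedule the remaining task that has no remaining task required before it.
  Step 1: remaining {Grace, Kate, Nate}; every task except Grace still has a predecessor pending → schedule Grace.
  Step 2: remaining {Kate, Nate}; every task except Nate still has a predecessor pending → schedule Nate.
  Step 3: only Kate remains → schedule Kate.
Resulting order:

Grace → Nate → Kate


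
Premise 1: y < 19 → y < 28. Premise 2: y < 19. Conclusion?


Modus ponens: P → Q, P ⊢ Q
P: y < 19
Q: y < 28
We have P → Q and P is true.
By modus ponens, Q must be true.

y < 28


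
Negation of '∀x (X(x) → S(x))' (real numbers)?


Original: ∀x (X(x) → S(x))
Rule: ¬∀→∃, ¬∃→∀, negate predicate.
Negation: ∃x (X(x) ∧ ¬S(x))

∃x (X(x) ∧ ¬S(x))


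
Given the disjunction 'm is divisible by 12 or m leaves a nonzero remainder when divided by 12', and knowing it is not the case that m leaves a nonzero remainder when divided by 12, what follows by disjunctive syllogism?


Disjunctive syllogism: P ∨ Q, ¬P ⊢ Q
Disjunction: m is divisible by 12 ∨ m leaves a nonzero remainder when divided by 12
We know it is not the case that m leaves a nonzero remainder when divided by 12.
By disjunctive syllogism, the other disjunct must be true.

m is divisible by 12


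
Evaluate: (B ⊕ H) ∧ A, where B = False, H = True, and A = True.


B = False, H = True, A = True
Step 1: B ⊕ H = False XOR True = True
Step 2: True ∧ A = True AND True = True
XOR true when exactly one of B,H is true; then AND with A.

True


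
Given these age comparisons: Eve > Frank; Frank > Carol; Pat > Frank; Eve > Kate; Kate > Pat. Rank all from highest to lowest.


Constraints: Eve > Frank; Frank > Carol; Pat > Frank; Eve > Kate; Kate > Pat
Method: at each step, the next-highest is the one remaining person who never appears on the smaller side of a constraint between remaining people.
  Step 1: remaining {Carol, Kate, Eve, Frank, Pat}; on the smaller side: {Carol, Kate, Frank, Pat} → Eve is next (Eve > Frank; Eve > Kate).
  Step 2: remaining {Carol, Kate, Frank, Pat}; on the smaller side: {Carol, Frank, Pat} → Kate is next (Kate > Pat).
  Step 3: remaining {Carol, Frank, Pat}; on the smaller side: {Carol, Frank} → Pat is next (Pat > Frank).
  Step 4: remaining {Carol, Frank}; on the smaller side: {Carol} → Frank is next (Frank > Carol).
  Step 5: only Carol remains → lowest.
Final ranking (highest to lowest):

Eve > Kate > Pat > Frank > Carol


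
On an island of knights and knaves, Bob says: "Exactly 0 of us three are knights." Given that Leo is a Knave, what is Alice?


Bob claims exactly 0 knights among Bob, Leo, Alice.
Given: Leo is a Knave.

Case 1: Bob is a Knight (tells truth)
  Then exactly 0 of the three are knights.
  Counting Bob, Leo: 1 knight(s) so far. Need -1 more → impossible.
Case 2: Bob is a Knave (lies)
  Then the count is NOT 0.
  If Alice = Knave, count = 0 = 0 → claim would be true, contradicts lie.
  If Alice = Knight, count = 1 ≠ 0 → lie confirmed ✓

Alice is a Knight.

Knight


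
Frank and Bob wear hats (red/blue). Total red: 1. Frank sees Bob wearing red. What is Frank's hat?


Total red = 1, Bob = red
Red accounted for: 1
Remaining for Frank: 0
Frank's hat is blue.

blue


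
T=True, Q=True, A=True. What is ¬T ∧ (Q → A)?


T = True, Q = True, A = True
Expression: ¬T ∧ (Q → A)
Step 1: ¬T = NOT True = False
Step 2: Q → A = True → True (false only if Q=True, A=False) = True
Step 3: (False) ∧ (True) = False AND True = False

False


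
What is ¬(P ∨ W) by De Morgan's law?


De Morgan's law: ¬(P ∨ Q) ≡ ¬P ∧ ¬Q
¬(P ∨ W) = ¬P ∧ ¬W

¬P ∧ ¬W


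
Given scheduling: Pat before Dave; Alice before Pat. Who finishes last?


Constraints: Pat before Dave; Alice before Pat
The last task can have nothing scheduled after it, so it must never appear on the left of a 'before'.
Tasks appearing before some other task: Pat, Alice.
The only task not in that list is Dave → it is last.

Dave


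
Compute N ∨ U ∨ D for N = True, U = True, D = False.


N = True, U = True, D = False
Step 1: N ∨ U = True OR True = True
Step 2: True ∨ D = True OR False = True
OR is true when at least one operand is true.

True


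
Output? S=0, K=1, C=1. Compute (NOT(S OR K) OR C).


S OR K = 1
NOT(1) = 0
0 OR 1 = 1

1


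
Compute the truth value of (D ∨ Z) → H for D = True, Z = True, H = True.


D = True, Z = True, H = True
Step 1: D ∨ Z = True OR True = True
Step 2: (True) → H: false only when antecedent=True and H=False.
Result: True

True


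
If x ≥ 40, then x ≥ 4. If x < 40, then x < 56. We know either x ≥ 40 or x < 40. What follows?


Constructive dilemma: (P → Q) ∧ (R → S), P ∨ R ⊢ Q ∨ S
Premise 1: x ≥ 40 → x ≥ 4
Premise 2: x < 40 → x < 56
Premise 3: x ≥ 40 ∨ x < 40
Case 1: Assuming x ≥ 40, then by Premise 1, x ≥ 4.
Case 2: Assuming x < 40, then by Premise 2, x < 56.
Since one of x ≥ 40 or x < 40 must hold, we get x ≥ 4 or x < 56.

x ≥ 4 or x < 56.
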